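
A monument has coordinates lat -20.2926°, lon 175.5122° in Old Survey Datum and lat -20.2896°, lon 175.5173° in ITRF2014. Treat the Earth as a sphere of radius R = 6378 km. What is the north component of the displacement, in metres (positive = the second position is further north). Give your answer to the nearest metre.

ΔN = 334 m

Δφ = -20.2896° − -20.2926° = +0.0030°; Δλ = 175.5173° − 175.5122° = +0.0051°.
1° along a meridian = πR/180 = 111317 m.
ΔN = Δφ × 111317 = 334.0 m; ΔE = Δλ × 111317 × cos(-20.2926°) = +0.0051 × 111317 × 0.937934 = 532.5 m.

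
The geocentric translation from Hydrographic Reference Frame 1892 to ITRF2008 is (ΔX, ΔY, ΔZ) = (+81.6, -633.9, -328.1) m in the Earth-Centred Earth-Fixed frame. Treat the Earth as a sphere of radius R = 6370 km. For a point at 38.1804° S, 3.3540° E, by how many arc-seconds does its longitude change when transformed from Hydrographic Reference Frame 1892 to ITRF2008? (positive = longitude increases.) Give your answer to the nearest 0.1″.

Δλ = -26.3″

sin φ = -0.618140, cos φ = 0.786068, sin λ = 0.058505, cos λ = 0.998287.
East component: ΔE = −sin λ·ΔX + cos λ·ΔY = −(0.058505)(81.6) + (0.998287)(-633.9) = -637.59 m.
1° of latitude spans πR/180 = 111177 m; at latitude φ, 1° of longitude spans that × cos φ = 87393.1 m, so Δλ = -637.59 / 87393.1 × 3600 = -26.264″.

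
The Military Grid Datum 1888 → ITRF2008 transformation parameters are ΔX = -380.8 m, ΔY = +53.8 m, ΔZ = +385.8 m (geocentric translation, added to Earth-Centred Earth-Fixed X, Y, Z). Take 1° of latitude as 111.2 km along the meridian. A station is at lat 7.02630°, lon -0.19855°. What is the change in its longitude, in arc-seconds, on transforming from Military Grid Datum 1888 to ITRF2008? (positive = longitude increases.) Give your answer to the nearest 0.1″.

Δλ = 1.7″

sin φ = 0.122325, cos φ = 0.992490, sin λ = -0.003465, cos λ = 0.999994.
East component: ΔE = −sin λ·ΔX + cos λ·ΔY = −(-0.003465)(-380.8) + (0.999994)(53.8) = 52.48 m.
1° of latitude spans 111200 m; at latitude φ, 1° of longitude spans that × cos φ = 110364.9 m, so Δλ = 52.48 / 110364.9 × 3600 = 1.712″.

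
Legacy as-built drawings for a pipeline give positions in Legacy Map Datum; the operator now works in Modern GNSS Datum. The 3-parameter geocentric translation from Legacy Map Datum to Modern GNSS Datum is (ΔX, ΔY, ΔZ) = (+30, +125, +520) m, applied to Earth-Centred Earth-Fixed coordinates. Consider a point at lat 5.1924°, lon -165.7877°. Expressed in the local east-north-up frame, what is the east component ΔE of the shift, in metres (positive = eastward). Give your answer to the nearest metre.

The local east axis at (φ, λ) is (−sin λ, cos λ, 0), so ΔE = −sin(-165.7877°)·30 + cos(-165.7877°)·125 = -113.81 m.

ΔE = -114 m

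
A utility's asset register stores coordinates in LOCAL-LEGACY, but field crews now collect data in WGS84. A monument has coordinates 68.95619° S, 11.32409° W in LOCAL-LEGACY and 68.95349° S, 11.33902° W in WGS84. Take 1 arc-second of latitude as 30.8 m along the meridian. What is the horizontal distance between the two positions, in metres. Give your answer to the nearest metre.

Δφ = -68.95349° − -68.95619° = +0.00270°; Δλ = -11.33902° − -11.32409° = -0.01493°.
1° of latitude = 3600 × 30.80 = 110880 m.
ΔN = Δφ × 110880 = 299.4 m; ΔE = Δλ × 110880 × cos(-68.95619°) = -0.01493 × 110880 × 0.359082 = -594.4 m.
Distance = √(ΔE² + ΔN²) = √((-594.4)² + 299.4²) = 665.6 m.

666 m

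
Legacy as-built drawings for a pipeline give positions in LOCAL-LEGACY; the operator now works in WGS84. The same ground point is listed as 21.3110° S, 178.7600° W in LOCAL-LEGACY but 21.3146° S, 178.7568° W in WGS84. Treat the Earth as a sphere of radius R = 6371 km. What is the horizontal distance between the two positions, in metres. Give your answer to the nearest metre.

520 m

Δφ = -21.3146° − -21.3110° = -0.0036°; Δλ = -178.7568° − -178.7600° = +0.0032°.
1° along a meridian = πR/180 = 111195 m.
ΔN = Δφ × 111195 = -400.3 m; ΔE = Δλ × 111195 × cos(-21.3110°) = +0.0032 × 111195 × 0.931621 = 331.5 m.
Distance = √(ΔE² + ΔN²) = √(331.5² + (-400.3)²) = 519.7 m.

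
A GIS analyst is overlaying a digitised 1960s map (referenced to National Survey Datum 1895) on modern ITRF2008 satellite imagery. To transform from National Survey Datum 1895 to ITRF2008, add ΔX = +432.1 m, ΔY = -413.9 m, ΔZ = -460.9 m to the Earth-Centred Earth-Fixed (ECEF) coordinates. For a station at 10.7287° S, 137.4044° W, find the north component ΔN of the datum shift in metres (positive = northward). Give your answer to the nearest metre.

At φ = -10.7287°, λ = -137.4044°: sin φ = -0.186159, cos φ = 0.982520, sin λ = -0.676819, cos λ = -0.736149.
ΔN = −sin φ cos λ·ΔX − sin φ sin λ·ΔY + cos φ·ΔZ = −(-0.186159)(-0.736149)(432.1) − (-0.186159)(-0.676819)(-413.9) + (0.982520)(-460.9) = -459.91 m.

ΔN = -460 m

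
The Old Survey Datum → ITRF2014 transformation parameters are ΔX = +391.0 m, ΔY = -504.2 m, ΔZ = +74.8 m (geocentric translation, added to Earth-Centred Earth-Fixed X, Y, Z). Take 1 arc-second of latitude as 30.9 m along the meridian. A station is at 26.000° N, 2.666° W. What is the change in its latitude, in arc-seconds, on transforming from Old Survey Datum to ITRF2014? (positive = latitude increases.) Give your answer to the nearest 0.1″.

Δφ = -3.7″

sin φ = 0.438371, cos φ = 0.898794, sin λ = -0.046514, cos λ = 0.998918.
North component: ΔN = −sin φ cos λ·ΔX − sin φ sin λ·ΔY + cos φ·ΔZ = −(0.438371)(0.998918)(391.0) − (0.438371)(-0.046514)(-504.2) + (0.898794)(74.8) = -114.27 m.
1° of latitude spans 3600 × 30.90 = 111240 m, so Δφ = -114.27 / 111240 × 3600 = -3.698″.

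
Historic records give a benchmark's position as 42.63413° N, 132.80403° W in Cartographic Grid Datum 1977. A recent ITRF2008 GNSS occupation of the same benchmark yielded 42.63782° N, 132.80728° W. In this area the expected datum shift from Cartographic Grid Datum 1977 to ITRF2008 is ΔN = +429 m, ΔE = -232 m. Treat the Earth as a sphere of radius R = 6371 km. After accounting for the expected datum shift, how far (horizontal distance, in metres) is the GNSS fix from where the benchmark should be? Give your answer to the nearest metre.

39 m

Observed coordinate differences: Δφ = +0.00369°, Δλ = -0.00325°.
Converting to metres (1° lat = 111195 m, cos φ = 0.735694): observed ΔN = 410.3 m, observed ΔE = -265.9 m.
Subtracting the expected shift leaves a residual of 410.3 − (429) = -18.7 m north and -265.9 − (-232) = -33.9 m east.
Residual distance = √((-18.7)² + (-33.9)²) = 38.7 m.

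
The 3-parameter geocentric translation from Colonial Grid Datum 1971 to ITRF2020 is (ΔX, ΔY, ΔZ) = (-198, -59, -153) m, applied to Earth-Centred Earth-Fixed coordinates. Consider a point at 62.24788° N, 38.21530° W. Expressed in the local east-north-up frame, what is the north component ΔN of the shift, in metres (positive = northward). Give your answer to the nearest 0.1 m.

ΔN = 34.1 m

The local north axis is (−sin φ cos λ, −sin φ sin λ, cos φ), giving ΔN = 137.672 − 32.300 − 71.244 = 34.13 m.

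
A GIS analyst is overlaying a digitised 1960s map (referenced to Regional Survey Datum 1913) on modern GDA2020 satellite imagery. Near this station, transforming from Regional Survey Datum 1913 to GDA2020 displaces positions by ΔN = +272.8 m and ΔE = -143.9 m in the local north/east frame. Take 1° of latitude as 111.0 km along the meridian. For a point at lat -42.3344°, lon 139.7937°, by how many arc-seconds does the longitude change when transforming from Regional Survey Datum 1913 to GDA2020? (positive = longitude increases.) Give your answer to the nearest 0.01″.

Δλ = -6.31″

At latitude -42.3344°, cos φ = 0.739227.
1° of longitude at this latitude = 111.0 × cos φ = 82.05 km, so Δλ = -143.9 / 82054.2 = -0.0017537° = -6.313″.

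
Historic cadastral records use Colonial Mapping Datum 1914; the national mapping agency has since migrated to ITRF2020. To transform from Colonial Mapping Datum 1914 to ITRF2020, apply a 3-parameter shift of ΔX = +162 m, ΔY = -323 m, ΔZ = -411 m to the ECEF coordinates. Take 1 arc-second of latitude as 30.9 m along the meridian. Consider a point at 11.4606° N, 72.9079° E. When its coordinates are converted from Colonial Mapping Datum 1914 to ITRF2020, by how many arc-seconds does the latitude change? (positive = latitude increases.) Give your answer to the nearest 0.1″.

sin φ = 0.198694, cos φ = 0.980062, sin λ = 0.955834, cos λ = 0.293909.
North component: ΔN = −sin φ cos λ·ΔX − sin φ sin λ·ΔY + cos φ·ΔZ = −(0.198694)(0.293909)(162) − (0.198694)(0.955834)(-323) + (0.980062)(-411) = -350.92 m.
1° of latitude spans 3600 × 30.90 = 111240 m, so Δφ = -350.92 / 111240 × 3600 = -11.357″.

Δφ = -11.4″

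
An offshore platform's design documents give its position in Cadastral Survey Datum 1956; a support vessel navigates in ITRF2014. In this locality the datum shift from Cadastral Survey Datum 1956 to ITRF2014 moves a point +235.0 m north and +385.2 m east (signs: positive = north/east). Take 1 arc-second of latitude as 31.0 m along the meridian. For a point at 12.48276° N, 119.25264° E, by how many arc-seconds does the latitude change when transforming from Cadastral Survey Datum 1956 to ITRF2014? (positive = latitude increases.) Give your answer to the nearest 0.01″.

Δφ = 7.58″

1″ of latitude = 31.00 m, so Δφ = 235.0 / 31.00 = 7.581″.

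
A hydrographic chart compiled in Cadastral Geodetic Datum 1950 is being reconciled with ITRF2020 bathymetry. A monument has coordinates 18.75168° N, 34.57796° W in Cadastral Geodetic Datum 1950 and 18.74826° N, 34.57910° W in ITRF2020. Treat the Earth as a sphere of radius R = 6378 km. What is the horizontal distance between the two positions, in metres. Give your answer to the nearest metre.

399 m

Δφ = 18.74826° − 18.75168° = -0.00342°; Δλ = -34.57910° − -34.57796° = -0.00114°.
1° along a meridian = πR/180 = 111317 m.
ΔN = Δφ × 111317 = -380.7 m; ΔE = Δλ × 111317 × cos(18.75168°) = -0.00114 × 111317 × 0.946921 = -120.2 m.
Distance = √(ΔE² + ΔN²) = √((-120.2)² + (-380.7)²) = 399.2 m.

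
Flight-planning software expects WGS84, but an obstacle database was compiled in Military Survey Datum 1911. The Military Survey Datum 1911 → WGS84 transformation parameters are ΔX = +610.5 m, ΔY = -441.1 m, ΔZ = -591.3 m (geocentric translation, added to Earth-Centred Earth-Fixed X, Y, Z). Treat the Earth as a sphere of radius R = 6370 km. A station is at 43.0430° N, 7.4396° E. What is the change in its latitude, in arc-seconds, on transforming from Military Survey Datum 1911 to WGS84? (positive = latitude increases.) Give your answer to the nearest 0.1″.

Δφ = -26.1″

sin φ = 0.682547, cos φ = 0.730842, sin λ = 0.129481, cos λ = 0.991582.
North component: ΔN = −sin φ cos λ·ΔX − sin φ sin λ·ΔY + cos φ·ΔZ = −(0.682547)(0.991582)(610.5) − (0.682547)(0.129481)(-441.1) + (0.730842)(-591.3) = -806.35 m.
1° of latitude spans πR/180 = 111177 m, so Δφ = -806.35 / 111177 × 3600 = -26.110″.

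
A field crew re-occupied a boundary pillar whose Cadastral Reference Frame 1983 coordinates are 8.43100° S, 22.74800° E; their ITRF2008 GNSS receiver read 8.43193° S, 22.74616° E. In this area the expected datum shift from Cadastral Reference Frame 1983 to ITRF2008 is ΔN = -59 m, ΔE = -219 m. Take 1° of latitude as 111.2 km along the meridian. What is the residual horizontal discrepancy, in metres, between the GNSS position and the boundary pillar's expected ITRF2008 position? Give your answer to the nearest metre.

47 m

Observed coordinate differences: Δφ = -0.00093°, Δλ = -0.00184°.
Converting to metres (1° lat = 111200 m, cos φ = 0.989193): observed ΔN = -103.4 m, observed ΔE = -202.4 m.
Subtracting the expected shift leaves a residual of -103.4 − (-59) = -44.4 m north and -202.4 − (-219) = 16.6 m east.
Residual distance = √((-44.4)² + 16.6²) = 47.4 m.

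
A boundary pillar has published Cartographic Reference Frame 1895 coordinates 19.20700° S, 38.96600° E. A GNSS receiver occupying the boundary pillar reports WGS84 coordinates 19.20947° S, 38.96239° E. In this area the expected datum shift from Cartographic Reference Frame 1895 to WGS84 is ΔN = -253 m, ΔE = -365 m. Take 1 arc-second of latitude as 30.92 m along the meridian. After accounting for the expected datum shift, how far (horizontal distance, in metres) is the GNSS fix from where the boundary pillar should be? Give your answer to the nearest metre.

26 m

Observed coordinate differences: Δφ = -0.00247°, Δλ = -0.00361°.
Converting to metres (1° lat = 111312 m, cos φ = 0.944336): observed ΔN = -274.9 m, observed ΔE = -379.5 m.
Subtracting the expected shift leaves a residual of -274.9 − (-253) = -21.9 m north and -379.5 − (-365) = -14.5 m east.
Residual distance = √((-21.9)² + (-14.5)²) = 26.3 m.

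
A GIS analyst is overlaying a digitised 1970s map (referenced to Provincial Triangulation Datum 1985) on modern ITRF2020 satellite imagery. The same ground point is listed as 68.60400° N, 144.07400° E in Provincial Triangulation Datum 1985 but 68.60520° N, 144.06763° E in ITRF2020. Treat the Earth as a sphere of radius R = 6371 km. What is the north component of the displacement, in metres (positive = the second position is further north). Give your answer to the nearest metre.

Δφ = 68.60520° − 68.60400° = +0.00120°; Δλ = 144.06763° − 144.07400° = -0.00637°.
1° along a meridian = πR/180 = 111195 m.
ΔN = Δφ × 111195 = 133.4 m; ΔE = Δλ × 111195 × cos(68.60400°) = -0.00637 × 111195 × 0.364812 = -258.4 m.

ΔN = 133 m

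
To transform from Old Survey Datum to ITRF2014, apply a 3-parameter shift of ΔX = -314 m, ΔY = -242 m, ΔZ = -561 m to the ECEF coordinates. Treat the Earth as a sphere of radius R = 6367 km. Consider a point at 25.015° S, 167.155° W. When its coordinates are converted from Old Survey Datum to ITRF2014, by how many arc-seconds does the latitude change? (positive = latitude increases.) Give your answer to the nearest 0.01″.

Δφ = -11.54″

sin φ = -0.422856, cos φ = 0.906197, sin λ = -0.222314, cos λ = -0.974975.
North component: ΔN = −sin φ cos λ·ΔX − sin φ sin λ·ΔY + cos φ·ΔZ = −(-0.422856)(-0.974975)(-314) − (-0.422856)(-0.222314)(-242) + (0.906197)(-561) = -356.17 m.
1° of latitude spans πR/180 = 111125 m, so Δφ = -356.17 / 111125 × 3600 = -11.539″.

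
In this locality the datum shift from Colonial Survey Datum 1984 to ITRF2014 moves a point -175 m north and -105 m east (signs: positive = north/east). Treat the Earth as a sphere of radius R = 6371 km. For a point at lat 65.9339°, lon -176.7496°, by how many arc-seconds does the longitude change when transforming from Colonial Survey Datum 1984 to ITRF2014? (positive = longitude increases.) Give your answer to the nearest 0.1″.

Δλ = -8.3″

At latitude 65.9339°, cos φ = 0.407790.
One radian of longitude at latitude φ spans R cos φ, so Δλ = ΔE / (R cos φ) = -105.0 / (6371000 × 0.407790) = -4.0415e-05 rad = -8.336″.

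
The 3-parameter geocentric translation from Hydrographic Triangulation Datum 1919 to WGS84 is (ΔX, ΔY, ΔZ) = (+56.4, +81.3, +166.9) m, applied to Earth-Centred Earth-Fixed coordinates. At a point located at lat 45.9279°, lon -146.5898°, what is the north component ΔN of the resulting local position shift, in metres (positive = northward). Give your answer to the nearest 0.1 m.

At φ = 45.9279°, λ = -146.5898°: sin φ = 0.718465, cos φ = 0.695563, sin λ = -0.550629, cos λ = -0.834750.
ΔN = −sin φ cos λ·ΔX − sin φ sin λ·ΔY + cos φ·ΔZ = −(0.718465)(-0.834750)(56.4) − (0.718465)(-0.550629)(81.3) + (0.695563)(166.9) = 182.08 m.

ΔN = 182.1 m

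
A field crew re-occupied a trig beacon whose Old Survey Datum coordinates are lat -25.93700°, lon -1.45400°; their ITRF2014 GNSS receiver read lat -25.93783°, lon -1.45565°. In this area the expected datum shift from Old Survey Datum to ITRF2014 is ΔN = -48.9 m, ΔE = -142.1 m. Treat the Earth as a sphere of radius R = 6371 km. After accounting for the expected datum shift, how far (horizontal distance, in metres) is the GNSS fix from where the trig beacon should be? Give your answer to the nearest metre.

Observed coordinate differences: Δφ = -0.00083°, Δλ = -0.00165°.
Converting to metres (1° lat = 111195 m, cos φ = 0.899276): observed ΔN = -92.3 m, observed ΔE = -165.0 m.
Subtracting the expected shift leaves a residual of -92.3 − (-48.9) = -43.4 m north and -165.0 − (-142.1) = -22.9 m east.
Residual distance = √((-43.4)² + (-22.9)²) = 49.1 m.

49 m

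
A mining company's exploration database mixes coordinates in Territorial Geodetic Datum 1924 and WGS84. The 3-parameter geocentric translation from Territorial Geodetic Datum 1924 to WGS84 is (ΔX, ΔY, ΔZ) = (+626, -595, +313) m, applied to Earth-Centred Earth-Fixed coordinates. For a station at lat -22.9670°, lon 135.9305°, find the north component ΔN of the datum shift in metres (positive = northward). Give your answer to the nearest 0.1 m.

ΔN = -48.8 m

At φ = -22.9670°, λ = 135.9305°: sin φ = -0.390201, cos φ = 0.920730, sin λ = 0.695530, cos λ = -0.718497.
ΔN = −sin φ cos λ·ΔX − sin φ sin λ·ΔY + cos φ·ΔZ = −(-0.390201)(-0.718497)(626) − (-0.390201)(0.695530)(-595) + (0.920730)(313) = -48.80 m.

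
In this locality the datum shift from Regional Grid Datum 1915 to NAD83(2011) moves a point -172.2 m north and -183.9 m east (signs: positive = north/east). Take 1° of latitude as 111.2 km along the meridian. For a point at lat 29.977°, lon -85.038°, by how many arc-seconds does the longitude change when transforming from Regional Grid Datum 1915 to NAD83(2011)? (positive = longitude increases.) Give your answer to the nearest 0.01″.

Δλ = -6.87″

At latitude 29.977°, cos φ = 0.866226.
1° of longitude at this latitude = 111.2 × cos φ = 96.32 km, so Δλ = -183.9 / 96324.3 = -0.0019092° = -6.873″.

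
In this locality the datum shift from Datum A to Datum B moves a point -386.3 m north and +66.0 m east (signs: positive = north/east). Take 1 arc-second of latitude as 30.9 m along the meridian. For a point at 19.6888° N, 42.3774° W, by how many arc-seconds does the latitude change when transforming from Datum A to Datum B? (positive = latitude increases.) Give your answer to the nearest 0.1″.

1″ of latitude = 30.90 m, so Δφ = -386.3 / 30.90 = -12.502″.

Δφ = -12.5″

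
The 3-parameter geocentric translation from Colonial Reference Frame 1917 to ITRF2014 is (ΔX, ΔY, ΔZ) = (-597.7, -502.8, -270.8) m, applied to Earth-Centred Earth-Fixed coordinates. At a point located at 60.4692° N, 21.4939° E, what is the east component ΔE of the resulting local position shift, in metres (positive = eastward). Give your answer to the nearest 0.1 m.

At φ = 60.4692°, λ = 21.4939°: sin φ = 0.870091, cos φ = 0.492891, sin λ = 0.366402, cos λ = 0.930457.
ΔE = −sin λ·ΔX + cos λ·ΔY = −(0.366402)·(-597.7) + (0.930457)·(-502.8) = -248.83 m.

ΔE = -248.8 m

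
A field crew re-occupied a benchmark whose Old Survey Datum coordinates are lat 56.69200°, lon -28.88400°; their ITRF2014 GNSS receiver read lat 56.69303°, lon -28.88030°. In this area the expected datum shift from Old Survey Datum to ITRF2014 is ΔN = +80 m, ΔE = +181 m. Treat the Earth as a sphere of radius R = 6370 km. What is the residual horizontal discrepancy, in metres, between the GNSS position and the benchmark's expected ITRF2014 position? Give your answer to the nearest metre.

Observed coordinate differences: Δφ = +0.00103°, Δλ = +0.00370°.
Converting to metres (1° lat = 111177 m, cos φ = 0.549140): observed ΔN = 114.5 m, observed ΔE = 225.9 m.
Subtracting the expected shift leaves a residual of 114.5 − (80) = 34.5 m north and 225.9 − (181) = 44.9 m east.
Residual distance = √(34.5² + 44.9²) = 56.6 m.

57 m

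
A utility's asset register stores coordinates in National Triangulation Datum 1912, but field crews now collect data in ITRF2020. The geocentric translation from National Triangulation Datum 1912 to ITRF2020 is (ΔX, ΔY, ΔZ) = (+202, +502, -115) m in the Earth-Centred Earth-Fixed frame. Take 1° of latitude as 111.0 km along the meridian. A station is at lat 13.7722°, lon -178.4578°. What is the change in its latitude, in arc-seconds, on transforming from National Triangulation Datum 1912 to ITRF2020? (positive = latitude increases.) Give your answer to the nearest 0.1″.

Δφ = -2.0″

sin φ = 0.238062, cos φ = 0.971250, sin λ = -0.026913, cos λ = -0.999638.
North component: ΔN = −sin φ cos λ·ΔX − sin φ sin λ·ΔY + cos φ·ΔZ = −(0.238062)(-0.999638)(202) − (0.238062)(-0.026913)(502) + (0.971250)(-115) = -60.41 m.
1° of latitude spans 111000 m, so Δφ = -60.41 / 111000 × 3600 = -1.959″.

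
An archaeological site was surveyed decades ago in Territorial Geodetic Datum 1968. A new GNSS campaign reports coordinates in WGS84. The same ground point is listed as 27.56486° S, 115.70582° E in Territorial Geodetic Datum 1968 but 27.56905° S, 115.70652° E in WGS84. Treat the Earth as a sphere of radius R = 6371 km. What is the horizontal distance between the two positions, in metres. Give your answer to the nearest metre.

471 m

Δφ = -27.56905° − -27.56486° = -0.00419°; Δλ = 115.70652° − 115.70582° = +0.00070°.
1° along a meridian = πR/180 = 111195 m.
ΔN = Δφ × 111195 = -465.9 m; ΔE = Δλ × 111195 × cos(-27.56486°) = +0.00070 × 111195 × 0.886488 = 69.0 m.
Distance = √(ΔE² + ΔN²) = √(69.0² + (-465.9)²) = 471.0 m.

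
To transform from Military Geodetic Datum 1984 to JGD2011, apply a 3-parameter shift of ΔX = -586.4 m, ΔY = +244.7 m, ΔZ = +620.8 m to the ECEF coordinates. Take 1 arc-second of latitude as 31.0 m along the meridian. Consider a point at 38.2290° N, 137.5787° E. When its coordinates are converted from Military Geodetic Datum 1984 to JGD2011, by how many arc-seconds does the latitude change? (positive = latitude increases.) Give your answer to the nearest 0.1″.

sin φ = 0.618806, cos φ = 0.785544, sin λ = 0.674577, cos λ = -0.738205.
North component: ΔN = −sin φ cos λ·ΔX − sin φ sin λ·ΔY + cos φ·ΔZ = −(0.618806)(-0.738205)(-586.4) − (0.618806)(0.674577)(244.7) + (0.785544)(620.8) = 117.65 m.
1° of latitude spans 3600 × 31.00 = 111600 m, so Δφ = 117.65 / 111600 × 3600 = 3.795″.

Δφ = 3.8″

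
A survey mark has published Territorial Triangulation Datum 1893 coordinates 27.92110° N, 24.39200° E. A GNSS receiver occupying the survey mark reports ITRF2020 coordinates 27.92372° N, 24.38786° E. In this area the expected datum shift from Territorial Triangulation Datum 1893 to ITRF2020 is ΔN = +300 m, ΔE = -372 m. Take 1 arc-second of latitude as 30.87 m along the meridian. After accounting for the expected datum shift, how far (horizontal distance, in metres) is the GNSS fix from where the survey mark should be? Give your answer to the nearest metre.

36 m

Observed coordinate differences: Δφ = +0.00262°, Δλ = -0.00414°.
Converting to metres (1° lat = 111132 m, cos φ = 0.883593): observed ΔN = 291.2 m, observed ΔE = -406.5 m.
Subtracting the expected shift leaves a residual of 291.2 − (300) = -8.8 m north and -406.5 − (-372) = -34.5 m east.
Residual distance = √((-8.8)² + (-34.5)²) = 35.6 m.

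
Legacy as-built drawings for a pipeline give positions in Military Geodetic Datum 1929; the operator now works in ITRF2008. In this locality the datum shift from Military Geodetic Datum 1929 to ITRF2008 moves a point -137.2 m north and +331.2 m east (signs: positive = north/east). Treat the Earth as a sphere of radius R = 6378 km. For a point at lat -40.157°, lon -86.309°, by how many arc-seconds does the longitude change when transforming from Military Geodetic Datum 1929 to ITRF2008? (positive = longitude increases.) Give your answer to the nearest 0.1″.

Δλ = 14.0″

At latitude -40.157°, cos φ = 0.764280.
One radian of longitude at latitude φ spans R cos φ, so Δλ = ΔE / (R cos φ) = 331.2 / (6378000 × 0.764280) = 6.7944e-05 rad = 14.015″.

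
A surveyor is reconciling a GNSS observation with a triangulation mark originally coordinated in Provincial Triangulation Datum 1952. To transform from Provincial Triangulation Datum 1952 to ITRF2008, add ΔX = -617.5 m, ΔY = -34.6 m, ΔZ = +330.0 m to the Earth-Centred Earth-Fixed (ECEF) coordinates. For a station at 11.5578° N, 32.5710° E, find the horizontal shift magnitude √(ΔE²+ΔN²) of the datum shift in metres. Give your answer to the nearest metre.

527 m

The local east axis at (φ, λ) is (−sin λ, cos λ, 0), so ΔE = −sin(32.5710°)·(-617.5) + cos(32.5710°)·(-34.6) = 303.27 m.
The local north axis is (−sin φ cos λ, −sin φ sin λ, cos φ), giving ΔN = 104.262 + 3.732 + 323.309 = 431.30 m.
Horizontal magnitude = √(ΔE² + ΔN²) = √(303.27² + 431.30²) = 527.25 m.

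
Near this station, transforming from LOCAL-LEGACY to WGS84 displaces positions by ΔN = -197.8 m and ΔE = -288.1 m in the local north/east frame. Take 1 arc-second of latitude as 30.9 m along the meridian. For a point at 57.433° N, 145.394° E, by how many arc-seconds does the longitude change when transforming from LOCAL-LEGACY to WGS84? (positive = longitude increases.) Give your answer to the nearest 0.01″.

At latitude 57.433°, cos φ = 0.538285.
1″ of longitude at this latitude = 30.90 × cos φ = 16.6330 m, so Δλ = -288.1 / 16.6330 = -17.321″.

Δλ = -17.32″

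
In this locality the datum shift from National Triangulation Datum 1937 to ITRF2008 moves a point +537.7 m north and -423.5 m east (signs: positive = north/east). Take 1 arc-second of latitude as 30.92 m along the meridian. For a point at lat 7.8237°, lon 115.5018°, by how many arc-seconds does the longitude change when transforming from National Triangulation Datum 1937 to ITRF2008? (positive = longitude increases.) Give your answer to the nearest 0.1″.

Δλ = -13.8″

At latitude 7.8237°, cos φ = 0.990692.
1″ of longitude at this latitude = 30.92 × cos φ = 30.6322 m, so Δλ = -423.5 / 30.6322 = -13.825″.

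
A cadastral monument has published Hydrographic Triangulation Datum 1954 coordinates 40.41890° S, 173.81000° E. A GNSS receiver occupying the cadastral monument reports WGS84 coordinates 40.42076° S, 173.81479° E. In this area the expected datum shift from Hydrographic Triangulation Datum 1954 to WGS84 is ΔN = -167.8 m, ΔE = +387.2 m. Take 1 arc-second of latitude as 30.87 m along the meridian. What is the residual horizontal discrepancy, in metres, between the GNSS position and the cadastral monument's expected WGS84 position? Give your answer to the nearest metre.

43 m

Observed coordinate differences: Δφ = -0.00186°, Δλ = +0.00479°.
Converting to metres (1° lat = 111132 m, cos φ = 0.761324): observed ΔN = -206.7 m, observed ΔE = 405.3 m.
Subtracting the expected shift leaves a residual of -206.7 − (-167.8) = -38.9 m north and 405.3 − (387.2) = 18.1 m east.
Residual distance = √((-38.9)² + 18.1²) = 42.9 m.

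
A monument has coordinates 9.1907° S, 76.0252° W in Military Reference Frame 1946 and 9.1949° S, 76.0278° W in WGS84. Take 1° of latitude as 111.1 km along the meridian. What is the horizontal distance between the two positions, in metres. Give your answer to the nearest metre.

Δφ = -9.1949° − -9.1907° = -0.0042°; Δλ = -76.0278° − -76.0252° = -0.0026°.
ΔN = Δφ × 111100 = -466.6 m; ΔE = Δλ × 111100 × cos(-9.1907°) = -0.0026 × 111100 × 0.987162 = -285.2 m.
Distance = √(ΔE² + ΔN²) = √((-285.2)² + (-466.6)²) = 546.9 m.

547 m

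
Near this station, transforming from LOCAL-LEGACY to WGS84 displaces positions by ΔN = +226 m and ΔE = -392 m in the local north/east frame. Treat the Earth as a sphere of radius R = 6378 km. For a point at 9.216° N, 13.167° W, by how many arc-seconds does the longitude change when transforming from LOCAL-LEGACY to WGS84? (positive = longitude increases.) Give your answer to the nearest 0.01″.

At latitude 9.216°, cos φ = 0.987092.
One radian of longitude at latitude φ spans R cos φ, so Δλ = ΔE / (R cos φ) = -392.0 / (6378000 × 0.987092) = -6.2265e-05 rad = -12.843″.

Δλ = -12.84″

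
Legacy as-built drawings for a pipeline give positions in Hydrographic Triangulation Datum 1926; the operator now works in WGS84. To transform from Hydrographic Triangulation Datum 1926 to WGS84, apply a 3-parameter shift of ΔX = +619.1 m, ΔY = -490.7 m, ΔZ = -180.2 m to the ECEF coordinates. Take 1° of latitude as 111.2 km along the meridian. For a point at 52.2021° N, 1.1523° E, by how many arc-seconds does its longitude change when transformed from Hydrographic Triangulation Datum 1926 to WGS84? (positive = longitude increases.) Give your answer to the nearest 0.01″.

Δλ = -26.57″

sin φ = 0.790177, cos φ = 0.612878, sin λ = 0.020110, cos λ = 0.999798.
East component: ΔE = −sin λ·ΔX + cos λ·ΔY = −(0.020110)(619.1) + (0.999798)(-490.7) = -503.05 m.
1° of latitude spans 111200 m; at latitude φ, 1° of longitude spans that × cos φ = 68152.0 m, so Δλ = -503.05 / 68152.0 × 3600 = -26.573″.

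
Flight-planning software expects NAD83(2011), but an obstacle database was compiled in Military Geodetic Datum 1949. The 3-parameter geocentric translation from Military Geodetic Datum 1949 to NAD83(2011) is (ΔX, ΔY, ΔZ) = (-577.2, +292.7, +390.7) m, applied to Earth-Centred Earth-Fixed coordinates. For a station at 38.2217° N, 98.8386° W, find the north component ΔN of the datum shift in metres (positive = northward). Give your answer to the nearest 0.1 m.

The local north axis is (−sin φ cos λ, −sin φ sin λ, cos φ), giving ΔN = -54.872 + 178.945 + 306.943 = 431.02 m.

ΔN = 431.0 m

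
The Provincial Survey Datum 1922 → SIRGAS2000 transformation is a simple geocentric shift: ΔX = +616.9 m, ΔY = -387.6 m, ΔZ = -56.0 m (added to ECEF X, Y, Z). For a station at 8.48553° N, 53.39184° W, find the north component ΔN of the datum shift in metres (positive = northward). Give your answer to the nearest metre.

ΔN = -156 m

The local north axis is (−sin φ cos λ, −sin φ sin λ, cos φ), giving ΔN = -54.284 − 45.912 − 55.387 = -155.58 m.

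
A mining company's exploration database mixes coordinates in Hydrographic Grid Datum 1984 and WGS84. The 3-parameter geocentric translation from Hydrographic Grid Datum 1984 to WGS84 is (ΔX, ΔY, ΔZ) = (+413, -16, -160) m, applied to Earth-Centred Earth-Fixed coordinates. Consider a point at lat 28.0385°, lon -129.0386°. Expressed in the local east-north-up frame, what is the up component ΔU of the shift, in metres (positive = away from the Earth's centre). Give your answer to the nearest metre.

ΔU = -294 m

At φ = 28.0385°, λ = -129.0386°: sin φ = 0.470065, cos φ = 0.882632, sin λ = -0.776722, cos λ = -0.629844.
ΔU = cos φ cos λ·ΔX + cos φ sin λ·ΔY + sin φ·ΔZ = (0.882632)(-0.629844)(413) + (0.882632)(-0.776722)(-16) + (0.470065)(-160) = -293.84 m.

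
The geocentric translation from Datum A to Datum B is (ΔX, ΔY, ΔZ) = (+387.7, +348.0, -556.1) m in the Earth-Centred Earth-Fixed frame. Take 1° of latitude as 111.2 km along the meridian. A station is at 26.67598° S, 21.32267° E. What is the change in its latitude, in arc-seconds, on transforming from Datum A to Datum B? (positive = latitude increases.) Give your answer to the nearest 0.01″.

sin φ = -0.448944, cos φ = 0.893560, sin λ = 0.363620, cos λ = 0.931547.
North component: ΔN = −sin φ cos λ·ΔX − sin φ sin λ·ΔY + cos φ·ΔZ = −(-0.448944)(0.931547)(387.7) − (-0.448944)(0.363620)(348.0) + (0.893560)(-556.1) = -277.96 m.
1° of latitude spans 111200 m, so Δφ = -277.96 / 111200 × 3600 = -8.999″.

Δφ = -9.00″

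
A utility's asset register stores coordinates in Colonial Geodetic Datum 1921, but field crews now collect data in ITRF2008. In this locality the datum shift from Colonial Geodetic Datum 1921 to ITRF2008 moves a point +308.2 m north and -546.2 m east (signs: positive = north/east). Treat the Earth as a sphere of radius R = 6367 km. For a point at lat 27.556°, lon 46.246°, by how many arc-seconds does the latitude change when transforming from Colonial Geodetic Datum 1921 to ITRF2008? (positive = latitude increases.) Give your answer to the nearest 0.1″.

On a sphere of radius R, 1 rad of latitude = R, so Δφ = ΔN / R = 308.2 / 6367000 = 4.8406e-05 rad = 9.984″.

Δφ = 10.0″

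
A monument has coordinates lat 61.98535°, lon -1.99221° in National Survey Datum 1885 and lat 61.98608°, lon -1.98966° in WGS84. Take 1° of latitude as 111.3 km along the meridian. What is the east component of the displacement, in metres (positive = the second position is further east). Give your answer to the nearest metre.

ΔE = 133 m

Δφ = 61.98608° − 61.98535° = +0.00073°; Δλ = -1.98966° − -1.99221° = +0.00255°.
ΔN = Δφ × 111300 = 81.2 m; ΔE = Δλ × 111300 × cos(61.98535°) = +0.00255 × 111300 × 0.469697 = 133.3 m.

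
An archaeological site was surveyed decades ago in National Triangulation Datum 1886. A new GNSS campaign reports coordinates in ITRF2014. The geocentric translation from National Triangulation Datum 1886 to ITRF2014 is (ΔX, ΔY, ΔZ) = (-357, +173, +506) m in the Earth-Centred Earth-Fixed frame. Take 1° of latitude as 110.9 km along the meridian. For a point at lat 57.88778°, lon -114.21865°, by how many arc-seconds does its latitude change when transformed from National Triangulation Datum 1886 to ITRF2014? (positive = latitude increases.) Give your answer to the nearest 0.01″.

sin φ = 0.847009, cos φ = 0.531579, sin λ = -0.911987, cos λ = -0.410220.
North component: ΔN = −sin φ cos λ·ΔX − sin φ sin λ·ΔY + cos φ·ΔZ = −(0.847009)(-0.410220)(-357) − (0.847009)(-0.911987)(173) + (0.531579)(506) = 278.57 m.
1° of latitude spans 110900 m, so Δφ = 278.57 / 110900 × 3600 = 9.043″.

Δφ = 9.04″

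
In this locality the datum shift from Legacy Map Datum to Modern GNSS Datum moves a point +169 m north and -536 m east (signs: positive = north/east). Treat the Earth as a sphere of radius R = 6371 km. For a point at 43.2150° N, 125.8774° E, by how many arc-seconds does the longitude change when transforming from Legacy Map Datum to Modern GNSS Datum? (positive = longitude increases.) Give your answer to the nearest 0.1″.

At latitude 43.2150°, cos φ = 0.728789.
One radian of longitude at latitude φ spans R cos φ, so Δλ = ΔE / (R cos φ) = -536.0 / (6371000 × 0.728789) = -1.1544e-04 rad = -23.811″.

Δλ = -23.8″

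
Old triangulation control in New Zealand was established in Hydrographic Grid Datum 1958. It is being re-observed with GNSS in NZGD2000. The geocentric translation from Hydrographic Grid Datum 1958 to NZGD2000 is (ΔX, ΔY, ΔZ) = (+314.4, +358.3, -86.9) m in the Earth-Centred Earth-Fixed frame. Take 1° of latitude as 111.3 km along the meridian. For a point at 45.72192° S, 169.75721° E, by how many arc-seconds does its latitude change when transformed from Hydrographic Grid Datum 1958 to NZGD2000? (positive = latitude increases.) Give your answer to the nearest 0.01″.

sin φ = -0.715960, cos φ = 0.698141, sin λ = 0.177820, cos λ = -0.984063.
North component: ΔN = −sin φ cos λ·ΔX − sin φ sin λ·ΔY + cos φ·ΔZ = −(-0.715960)(-0.984063)(314.4) − (-0.715960)(0.177820)(358.3) + (0.698141)(-86.9) = -236.56 m.
1° of latitude spans 111300 m, so Δφ = -236.56 / 111300 × 3600 = -7.652″.

Δφ = -7.65″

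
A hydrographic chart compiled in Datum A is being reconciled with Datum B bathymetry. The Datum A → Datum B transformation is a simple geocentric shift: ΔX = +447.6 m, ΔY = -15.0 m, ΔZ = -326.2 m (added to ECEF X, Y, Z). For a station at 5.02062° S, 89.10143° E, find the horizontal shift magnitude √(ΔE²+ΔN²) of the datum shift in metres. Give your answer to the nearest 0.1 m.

553.7 m

The local east axis at (φ, λ) is (−sin λ, cos λ, 0), so ΔE = −sin(89.10143°)·447.6 + cos(89.10143°)·(-15.0) = -447.78 m.
The local north axis is (−sin φ cos λ, −sin φ sin λ, cos φ), giving ΔN = 0.614 − 1.313 − 324.948 = -325.65 m.
Horizontal magnitude = √(ΔE² + ΔN²) = √((-447.78)² + (-325.65)²) = 553.67 m.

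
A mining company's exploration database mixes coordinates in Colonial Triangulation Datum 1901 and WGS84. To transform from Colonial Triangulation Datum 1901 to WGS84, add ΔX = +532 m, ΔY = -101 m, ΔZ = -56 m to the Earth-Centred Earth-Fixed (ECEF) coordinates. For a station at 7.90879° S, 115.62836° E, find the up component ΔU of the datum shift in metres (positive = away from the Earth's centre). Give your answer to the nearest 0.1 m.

ΔU = -310.4 m

The local up (radial) axis is (cos φ cos λ, cos φ sin λ, sin φ), giving ΔU = -227.918 − 90.197 + 7.705 = -310.41 m.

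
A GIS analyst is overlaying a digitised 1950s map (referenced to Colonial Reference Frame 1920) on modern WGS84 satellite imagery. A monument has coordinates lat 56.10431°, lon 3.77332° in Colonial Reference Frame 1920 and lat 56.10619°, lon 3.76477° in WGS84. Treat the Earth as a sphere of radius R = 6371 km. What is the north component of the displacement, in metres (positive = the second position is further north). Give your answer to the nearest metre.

ΔN = 209 m

Δφ = 56.10619° − 56.10431° = +0.00188°; Δλ = 3.76477° − 3.77332° = -0.00855°.
1° along a meridian = πR/180 = 111195 m.
ΔN = Δφ × 111195 = 209.0 m; ΔE = Δλ × 111195 × cos(56.10431°) = -0.00855 × 111195 × 0.557683 = -530.2 m.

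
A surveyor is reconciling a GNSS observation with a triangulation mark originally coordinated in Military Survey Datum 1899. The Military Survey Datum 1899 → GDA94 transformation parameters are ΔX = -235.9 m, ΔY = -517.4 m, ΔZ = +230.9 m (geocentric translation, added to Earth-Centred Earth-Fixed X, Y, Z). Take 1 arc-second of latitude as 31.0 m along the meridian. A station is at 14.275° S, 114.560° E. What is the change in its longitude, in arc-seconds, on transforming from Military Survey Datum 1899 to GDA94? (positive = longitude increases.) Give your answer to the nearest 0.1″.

sin φ = -0.246576, cos φ = 0.969123, sin λ = 0.909527, cos λ = -0.415646.
East component: ΔE = −sin λ·ΔX + cos λ·ΔY = −(0.909527)(-235.9) + (-0.415646)(-517.4) = 429.61 m.
1° of latitude spans 3600 × 31.00 = 111600 m; at latitude φ, 1° of longitude spans that × cos φ = 108154.2 m, so Δλ = 429.61 / 108154.2 × 3600 = 14.300″.

Δλ = 14.3″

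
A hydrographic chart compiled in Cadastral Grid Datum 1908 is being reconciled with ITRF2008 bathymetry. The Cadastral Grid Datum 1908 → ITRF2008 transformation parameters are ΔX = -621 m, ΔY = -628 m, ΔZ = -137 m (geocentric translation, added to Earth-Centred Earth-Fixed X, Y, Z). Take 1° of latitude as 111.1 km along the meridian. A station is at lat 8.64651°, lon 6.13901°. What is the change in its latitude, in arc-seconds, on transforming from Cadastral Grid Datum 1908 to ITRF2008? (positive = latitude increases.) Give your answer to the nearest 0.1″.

sin φ = 0.150338, cos φ = 0.988635, sin λ = 0.106941, cos λ = 0.994265.
North component: ΔN = −sin φ cos λ·ΔX − sin φ sin λ·ΔY + cos φ·ΔZ = −(0.150338)(0.994265)(-621) − (0.150338)(0.106941)(-628) + (0.988635)(-137) = -32.52 m.
1° of latitude spans 111100 m, so Δφ = -32.52 / 111100 × 3600 = -1.054″.

Δφ = -1.1″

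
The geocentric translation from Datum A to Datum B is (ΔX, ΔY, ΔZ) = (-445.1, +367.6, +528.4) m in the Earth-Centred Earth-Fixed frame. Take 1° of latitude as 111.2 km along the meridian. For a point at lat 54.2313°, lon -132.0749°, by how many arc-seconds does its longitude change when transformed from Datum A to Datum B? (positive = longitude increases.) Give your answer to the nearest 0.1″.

Δλ = -31.9″

sin φ = 0.811383, cos φ = 0.584515, sin λ = -0.742269, cos λ = -0.670102.
East component: ΔE = −sin λ·ΔX + cos λ·ΔY = −(-0.742269)(-445.1) + (-0.670102)(367.6) = -576.71 m.
1° of latitude spans 111200 m; at latitude φ, 1° of longitude spans that × cos φ = 64998.0 m, so Δλ = -576.71 / 64998.0 × 3600 = -31.942″.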